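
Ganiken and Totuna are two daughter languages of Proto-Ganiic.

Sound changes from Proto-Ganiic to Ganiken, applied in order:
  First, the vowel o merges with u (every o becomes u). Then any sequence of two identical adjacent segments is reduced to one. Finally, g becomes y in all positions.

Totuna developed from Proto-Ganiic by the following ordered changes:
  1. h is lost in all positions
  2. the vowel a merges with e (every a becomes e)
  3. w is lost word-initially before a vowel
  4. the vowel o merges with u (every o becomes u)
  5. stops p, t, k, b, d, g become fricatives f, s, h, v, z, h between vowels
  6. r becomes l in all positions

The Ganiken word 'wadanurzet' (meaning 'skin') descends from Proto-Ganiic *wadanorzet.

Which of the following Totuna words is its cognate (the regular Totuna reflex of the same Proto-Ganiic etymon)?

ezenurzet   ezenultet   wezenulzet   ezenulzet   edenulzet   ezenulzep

ezenulzet

Totuna: *wadanorzet > wedenorzet > edenorzet > edenurzet > ezenurzet > ezenulzet  (by vowel merger, glide loss, vowel merger, intervocalic lenition, unconditioned shift)
The other candidates each miss or misapply at least one Totuna change.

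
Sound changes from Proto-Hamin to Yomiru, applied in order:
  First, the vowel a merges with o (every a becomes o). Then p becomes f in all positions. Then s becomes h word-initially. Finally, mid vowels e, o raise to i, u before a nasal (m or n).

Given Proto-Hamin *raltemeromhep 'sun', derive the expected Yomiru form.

Yomiru: *raltemeromhep
  raltemeromhep → roltemeromhep   [vowel merger]
  roltemeromhep → roltemeromhef   [unconditioned shift]
  roltemeromhef (rule 3 does not apply)
  roltemeromhef → roltimerumhef   [pre-nasal raising]
  giving Yomiru roltimerumhef.

roltimerumhef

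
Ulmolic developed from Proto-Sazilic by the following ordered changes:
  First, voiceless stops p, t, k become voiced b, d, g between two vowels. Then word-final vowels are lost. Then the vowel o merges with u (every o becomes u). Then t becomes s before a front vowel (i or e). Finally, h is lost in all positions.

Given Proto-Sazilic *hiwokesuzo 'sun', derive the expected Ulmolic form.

Ulmolic: *hiwokesuzo > hiwogesuzo > hiwogesuz > hiwugesuz > iwugesuz  (by intervocalic voicing, apocope, vowel merger, h-loss)

iwugesuz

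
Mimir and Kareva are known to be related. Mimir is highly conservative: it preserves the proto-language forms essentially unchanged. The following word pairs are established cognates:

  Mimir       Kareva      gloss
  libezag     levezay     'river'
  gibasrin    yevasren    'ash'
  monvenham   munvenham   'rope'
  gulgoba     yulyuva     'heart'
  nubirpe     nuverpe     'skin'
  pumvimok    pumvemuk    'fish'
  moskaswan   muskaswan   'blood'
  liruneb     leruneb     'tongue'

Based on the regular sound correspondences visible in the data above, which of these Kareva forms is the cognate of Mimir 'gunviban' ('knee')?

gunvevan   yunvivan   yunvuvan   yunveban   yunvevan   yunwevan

gulgoba ~ yulyuva — Mimir g corresponds to Kareva y word-initially before a back vowel.
libezag ~ levezay, gibasrin ~ yevasren — Mimir i corresponds to Kareva e after a consonant, before a labial obstruent.
gibasrin ~ yevasren, gulgoba ~ yulyuva — Mimir b corresponds to Kareva v between vowels (before a back vowel).
Applying these to Mimir 'gunviban':
  gunviban → yunviban   (g→y word-initially before a back vowel)
  yunviban → yunveban   (i→e after a consonant, before a labial obstruent)
  yunveban → yunvevan   (b→v between vowels (before a back vowel))
So the Kareva cognate is 'yunvevan'.

yunvevan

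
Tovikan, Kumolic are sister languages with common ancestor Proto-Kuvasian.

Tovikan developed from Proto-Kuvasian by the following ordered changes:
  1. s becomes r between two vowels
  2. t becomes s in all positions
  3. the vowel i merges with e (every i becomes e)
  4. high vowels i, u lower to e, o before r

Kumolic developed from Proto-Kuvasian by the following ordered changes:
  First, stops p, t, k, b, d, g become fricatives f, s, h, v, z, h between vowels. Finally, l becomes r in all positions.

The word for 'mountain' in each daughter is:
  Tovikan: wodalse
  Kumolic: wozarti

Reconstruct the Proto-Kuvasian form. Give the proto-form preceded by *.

*wodalti

Position 6: Tovikan has s, Kumolic has t. Kumolic preserves t here (none of its changes turn any other segment into t), so the proto-segment is *t.
Position 5: Tovikan has l, Kumolic has r. Tovikan preserves l here (none of its changes turn any other segment into l), so the proto-segment is *l.
Position 7: Tovikan has e, Kumolic has i. Kumolic preserves i here (none of its changes turn any other segment into i), so the proto-segment is *i.
Continuing position by position gives *wodalti; check it forward:
Tovikan: *wodalti
  wodalti (rule 1 does not apply)
  wodalti → wodalsi   [unconditioned shift]
  wodalsi → wodalse   [vowel merger]
  wodalse (rule 4 does not apply)
  giving Tovikan wodalse.
Kumolic: *wodalti
  wodalti → wozalti   [intervocalic lenition]
  wozalti → wozarti   [unconditioned shift]
  giving Kumolic wozarti.
*wodalti is the unique common source.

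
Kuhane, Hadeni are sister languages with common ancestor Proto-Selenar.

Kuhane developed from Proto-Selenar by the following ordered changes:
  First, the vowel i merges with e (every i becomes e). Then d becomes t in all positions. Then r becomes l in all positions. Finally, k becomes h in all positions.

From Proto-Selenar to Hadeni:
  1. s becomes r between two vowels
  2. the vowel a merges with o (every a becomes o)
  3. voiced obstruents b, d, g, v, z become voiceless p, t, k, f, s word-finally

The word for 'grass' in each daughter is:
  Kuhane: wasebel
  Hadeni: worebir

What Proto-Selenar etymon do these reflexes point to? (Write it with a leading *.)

*wasebir

Position 3: Kuhane has s, Hadeni has r. Kuhane preserves s here (none of its changes turn any other segment into s), so the proto-segment is *s.
Position 2: Kuhane has a, Hadeni has o. Kuhane preserves a here (none of its changes turn any other segment into a), so the proto-segment is *a.
Position 6: Kuhane has e, Hadeni has i. Hadeni preserves i here (none of its changes turn any other segment into i), so the proto-segment is *i.
This points to *wasebir. Verify forward in each daughter:
Kuhane: *wasebir
  wasebir → waseber   [vowel merger]
  waseber (rule 2 does not apply)
  waseber → wasebel   [unconditioned shift]
  wasebel (rule 4 does not apply)
  giving Kuhane wasebel.
Hadeni: *wasebir > warebir > worebir  (by rhotacism, vowel merger)
No other proto-form is consistent with every reflex, so the reconstruction is *wasebir.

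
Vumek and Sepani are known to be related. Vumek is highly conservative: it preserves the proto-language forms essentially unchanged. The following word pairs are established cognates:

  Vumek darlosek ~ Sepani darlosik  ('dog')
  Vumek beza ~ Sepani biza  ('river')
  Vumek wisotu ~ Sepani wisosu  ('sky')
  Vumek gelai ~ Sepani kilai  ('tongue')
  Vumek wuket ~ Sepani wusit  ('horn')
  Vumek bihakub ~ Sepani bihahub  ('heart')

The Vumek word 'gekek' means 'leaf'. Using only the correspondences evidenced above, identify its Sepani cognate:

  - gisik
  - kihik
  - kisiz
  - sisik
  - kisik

gelai ~ kilai — Vumek g corresponds to Sepani k word-initially before a front vowel.
darlosek ~ darlosik, beza ~ biza — Vumek e corresponds to Sepani i after a consonant, before a consonant other than r, m, n, p, b, f, v.
wuket ~ wusit — Vumek k corresponds to Sepani s between vowels (before a front vowel).
Applying these to Vumek 'gekek':
  gekek → kekek   (g→k word-initially before a front vowel)
  kekek → kikek   (e→i after a consonant, before a consonant other than r, m, n, p, b, f, v)
  kikek → kisek   (k→s between vowels (before a front vowel))
  kisek → kisik   (e→i after a consonant, before a consonant other than r, m, n, p, b, f, v)
So the Sepani cognate is 'kisik'.

kisik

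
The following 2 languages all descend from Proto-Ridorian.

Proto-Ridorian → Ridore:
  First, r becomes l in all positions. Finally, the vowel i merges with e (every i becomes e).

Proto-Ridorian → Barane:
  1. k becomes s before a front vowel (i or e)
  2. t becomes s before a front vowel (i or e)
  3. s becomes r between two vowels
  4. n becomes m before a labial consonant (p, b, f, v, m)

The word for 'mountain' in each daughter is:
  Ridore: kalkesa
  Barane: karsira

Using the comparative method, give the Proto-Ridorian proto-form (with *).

*karkisa

Position 4: Ridore has k, Barane has s. Ridore preserves k here (none of its changes turn any other segment into k), so the proto-segment is *k.
Position 6: Ridore has s, Barane has r. Ridore preserves s here (none of its changes turn any other segment into s), so the proto-segment is *s.
Position 3: Ridore has l, Barane has r. Taking the neighbouring segments as reconstructed: Ridore l could go back to *l or *r; Barane r can only go back to *r — the one source consistent with every daughter is *r.
This points to *karkisa. Verify forward in each daughter:
Ridore: *karkisa
  karkisa → kalkisa   [unconditioned shift]
  kalkisa → kalkesa   [vowel merger]
  giving Ridore kalkesa.
Barane: start from *karkisa.
  rule 1 (palatalisation): karkisa → karsisa
  rule 2: no change — karsisa
  rule 3 (rhotacism): karsisa → karsira
  rule 4: no change — karsira
  ⇒ Barane karsira
*karkisa is the unique common source.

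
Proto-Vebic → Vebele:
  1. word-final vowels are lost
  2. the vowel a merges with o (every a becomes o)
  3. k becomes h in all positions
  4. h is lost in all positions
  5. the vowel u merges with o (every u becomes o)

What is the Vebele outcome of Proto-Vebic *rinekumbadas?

Vebele: start from *rinekumbadas.
  rule 1: no change — rinekumbadas
  rule 2 (vowel merger): rinekumbadas → rinekumbodos
  rule 3 (unconditioned shift): rinekumbodos → rinehumbodos
  rule 4 (h-loss): rinehumbodos → rineumbodos
  rule 5 (vowel merger): rineumbodos → rineombodos
  ⇒ Vebele rineombodos

rineombodos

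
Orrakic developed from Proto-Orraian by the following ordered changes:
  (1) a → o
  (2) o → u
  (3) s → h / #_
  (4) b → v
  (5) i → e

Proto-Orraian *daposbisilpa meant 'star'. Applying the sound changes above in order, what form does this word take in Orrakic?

Orrakic: start from *daposbisilpa.
  rule 1 (vowel merger): daposbisilpa → doposbisilpo
  rule 2 (vowel merger): doposbisilpo → dupusbisilpu
  rule 3: no change — dupusbisilpu
  rule 4 (unconditioned shift): dupusbisilpu → dupusvisilpu
  rule 5 (vowel merger): dupusvisilpu → dupusveselpu
  ⇒ Orrakic dupusveselpu

dupusveselpu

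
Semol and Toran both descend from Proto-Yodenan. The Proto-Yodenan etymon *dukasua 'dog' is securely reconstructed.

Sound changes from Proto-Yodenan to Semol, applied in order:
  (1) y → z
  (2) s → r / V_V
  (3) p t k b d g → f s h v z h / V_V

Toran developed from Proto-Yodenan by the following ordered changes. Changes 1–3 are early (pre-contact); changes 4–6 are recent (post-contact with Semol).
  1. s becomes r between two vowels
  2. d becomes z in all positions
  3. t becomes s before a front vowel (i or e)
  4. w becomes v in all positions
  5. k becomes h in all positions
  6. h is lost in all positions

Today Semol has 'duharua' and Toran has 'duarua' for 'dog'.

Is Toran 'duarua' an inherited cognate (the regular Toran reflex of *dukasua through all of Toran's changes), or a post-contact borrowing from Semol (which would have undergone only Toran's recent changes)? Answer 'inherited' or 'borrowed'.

borrowed

If inherited, *dukasua would pass through all of Toran's changes:
Toran: start from *dukasua.
  rule 1 (rhotacism): dukasua → dukarua
  rule 2 (unconditioned shift): dukarua → zukarua
  rule 3: no change — zukarua
  rule 4: no change — zukarua
  rule 5 (unconditioned shift): zukarua → zuharua
  rule 6 (h-loss): zuharua → zuarua
  ⇒ Toran zuarua
If borrowed from Semol 'duharua' after the early changes, it would undergo only the recent ones:
  rule 4 (unconditioned shift): no change (duharua)
  rule 5 (unconditioned shift): no change (duharua)
  rule 6 (h-loss): duharua → duarua
  ⇒ as a loan: duarua
Toran 'duarua' matches the loan outcome 'duarua', not the inherited 'zuarua' — it skipped the early Toran changes, so it was borrowed from Semol.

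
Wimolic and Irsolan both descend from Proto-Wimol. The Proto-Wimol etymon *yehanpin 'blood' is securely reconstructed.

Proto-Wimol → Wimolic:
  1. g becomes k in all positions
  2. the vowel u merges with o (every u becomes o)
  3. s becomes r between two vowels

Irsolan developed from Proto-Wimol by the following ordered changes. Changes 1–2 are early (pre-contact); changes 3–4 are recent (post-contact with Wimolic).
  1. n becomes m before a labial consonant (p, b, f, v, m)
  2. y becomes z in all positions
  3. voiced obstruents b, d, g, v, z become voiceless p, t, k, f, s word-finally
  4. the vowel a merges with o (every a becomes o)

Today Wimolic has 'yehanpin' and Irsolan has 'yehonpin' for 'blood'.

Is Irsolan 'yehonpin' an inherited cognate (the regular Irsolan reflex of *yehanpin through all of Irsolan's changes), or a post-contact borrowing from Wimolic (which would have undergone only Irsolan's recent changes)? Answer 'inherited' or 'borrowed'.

If inherited, *yehanpin would pass through all of Irsolan's changes:
Irsolan: start from *yehanpin.
  rule 1 (nasal place assimilation): yehanpin → yehampin
  rule 2 (unconditioned shift): yehampin → zehampin
  rule 3: no change — zehampin
  rule 4 (vowel merger): zehampin → zehompin
  ⇒ Irsolan zehompin
If borrowed from Wimolic 'yehanpin' after the early changes, it would undergo only the recent ones:
  rule 3 (final devoicing): no change (yehanpin)
  rule 4 (vowel merger): yehanpin → yehonpin
  ⇒ as a loan: yehonpin
Irsolan 'yehonpin' matches the loan outcome 'yehonpin', not the inherited 'zehompin' — it skipped the early Irsolan changes, so it was borrowed from Wimolic.

borrowed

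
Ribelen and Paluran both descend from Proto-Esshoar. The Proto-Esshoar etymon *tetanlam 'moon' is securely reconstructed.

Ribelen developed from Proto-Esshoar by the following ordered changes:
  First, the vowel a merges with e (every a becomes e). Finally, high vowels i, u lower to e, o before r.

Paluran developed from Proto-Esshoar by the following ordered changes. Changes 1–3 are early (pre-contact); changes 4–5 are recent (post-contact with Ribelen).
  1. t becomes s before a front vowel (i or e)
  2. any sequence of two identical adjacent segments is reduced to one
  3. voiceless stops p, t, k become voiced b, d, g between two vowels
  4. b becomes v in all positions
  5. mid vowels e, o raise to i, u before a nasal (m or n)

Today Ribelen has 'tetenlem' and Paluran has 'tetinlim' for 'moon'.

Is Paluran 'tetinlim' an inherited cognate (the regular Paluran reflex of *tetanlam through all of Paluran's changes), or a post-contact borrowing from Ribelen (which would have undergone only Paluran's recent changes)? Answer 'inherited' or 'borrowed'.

If inherited, *tetanlam would pass through all of Paluran's changes:
Paluran: *tetanlam
  tetanlam → setanlam   [palatalisation]
  setanlam (rule 2 does not apply)
  setanlam → sedanlam   [intervocalic voicing]
  sedanlam (rule 4 does not apply)
  sedanlam (rule 5 does not apply)
  giving Paluran sedanlam.
If borrowed from Ribelen 'tetenlem' after the early changes, it would undergo only the recent ones:
  rule 4 (unconditioned shift): no change (tetenlem)
  rule 5 (pre-nasal raising): tetenlem → tetinlim
  ⇒ as a loan: tetinlim
Paluran 'tetinlim' matches the loan outcome 'tetinlim', not the inherited 'sedanlam' — it skipped the early Paluran changes, so it was borrowed from Ribelen.

borrowed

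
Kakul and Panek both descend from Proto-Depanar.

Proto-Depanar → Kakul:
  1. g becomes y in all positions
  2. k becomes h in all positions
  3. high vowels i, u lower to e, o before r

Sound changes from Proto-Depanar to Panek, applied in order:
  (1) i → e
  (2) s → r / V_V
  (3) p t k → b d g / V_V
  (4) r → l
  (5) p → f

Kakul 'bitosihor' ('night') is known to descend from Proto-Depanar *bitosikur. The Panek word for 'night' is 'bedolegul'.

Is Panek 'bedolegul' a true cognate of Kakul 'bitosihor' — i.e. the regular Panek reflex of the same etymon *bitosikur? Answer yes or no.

yes

Derive the expected Panek reflex of *bitosikur:
Panek: *bitosikur > betosekur > betorekur > bedoregur > bedolegul  (by vowel merger, rhotacism, intervocalic voicing, unconditioned shift)
Panek 'bedolegul' matches the regular reflex exactly, so the pair is cognate.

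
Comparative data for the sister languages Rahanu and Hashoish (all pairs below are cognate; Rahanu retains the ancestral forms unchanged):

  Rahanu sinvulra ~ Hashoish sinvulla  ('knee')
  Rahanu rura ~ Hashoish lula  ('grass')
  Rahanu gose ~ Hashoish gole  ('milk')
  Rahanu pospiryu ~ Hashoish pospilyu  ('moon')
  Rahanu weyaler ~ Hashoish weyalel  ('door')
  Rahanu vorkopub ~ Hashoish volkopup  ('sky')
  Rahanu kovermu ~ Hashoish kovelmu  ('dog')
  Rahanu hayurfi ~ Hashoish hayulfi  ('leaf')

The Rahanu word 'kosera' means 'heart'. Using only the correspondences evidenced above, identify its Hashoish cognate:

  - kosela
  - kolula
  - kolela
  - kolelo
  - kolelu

kolela

gose ~ gole — Rahanu s corresponds to Hashoish l between vowels (before a front vowel).
rura ~ lula — Rahanu r corresponds to Hashoish l between vowels (before a back vowel).
Applying these to Rahanu 'kosera':
  kosera → kolera   (s→l between vowels (before a front vowel))
  kolera → kolela   (r→l between vowels (before a back vowel))
So the Hashoish cognate is 'kolela'.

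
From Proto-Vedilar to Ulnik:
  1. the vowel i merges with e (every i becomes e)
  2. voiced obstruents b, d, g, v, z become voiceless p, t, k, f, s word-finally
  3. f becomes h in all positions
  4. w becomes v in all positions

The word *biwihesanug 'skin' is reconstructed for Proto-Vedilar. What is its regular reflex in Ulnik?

Ulnik: start from *biwihesanug.
  rule 1 (vowel merger): biwihesanug → bewehesanug
  rule 2 (final devoicing): bewehesanug → bewehesanuk
  rule 3: no change — bewehesanuk
  rule 4 (unconditioned shift): bewehesanuk → bevehesanuk
  ⇒ Ulnik bevehesanuk

bevehesanuk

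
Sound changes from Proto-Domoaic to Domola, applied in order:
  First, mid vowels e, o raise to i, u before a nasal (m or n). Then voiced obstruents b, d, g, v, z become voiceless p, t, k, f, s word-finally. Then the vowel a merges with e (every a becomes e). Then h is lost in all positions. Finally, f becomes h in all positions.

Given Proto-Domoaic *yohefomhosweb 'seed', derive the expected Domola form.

Domola: *yohefomhosweb
  yohefomhosweb → yohefumhosweb   [pre-nasal raising]
  yohefumhosweb → yohefumhoswep   [final devoicing]
  yohefumhoswep (rule 3 does not apply)
  yohefumhoswep → yoefumoswep   [h-loss]
  yoefumoswep → yoehumoswep   [unconditioned shift]
  giving Domola yoehumoswep.

yoehumoswep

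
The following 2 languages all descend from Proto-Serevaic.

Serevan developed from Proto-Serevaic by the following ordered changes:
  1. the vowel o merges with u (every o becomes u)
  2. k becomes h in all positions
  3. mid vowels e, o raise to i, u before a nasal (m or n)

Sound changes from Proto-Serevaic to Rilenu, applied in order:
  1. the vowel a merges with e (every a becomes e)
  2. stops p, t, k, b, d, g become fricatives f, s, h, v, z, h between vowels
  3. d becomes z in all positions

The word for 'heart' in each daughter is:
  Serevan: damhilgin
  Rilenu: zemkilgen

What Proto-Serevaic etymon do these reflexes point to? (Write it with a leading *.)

Position 4: Serevan has h, Rilenu has k. Rilenu preserves k here (none of its changes turn any other segment into k), so the proto-segment is *k.
Position 2: Serevan has a, Rilenu has e. Serevan preserves a here (none of its changes turn any other segment into a), so the proto-segment is *a.
Position 8: Serevan has i, Rilenu has e. Taking the neighbouring segments as reconstructed: Serevan i could go back to *e or *i; Rilenu e could go back to *a or *e — the one source consistent with every daughter is *e.
Verify the candidate proto-form against each daughter:
Serevan: *damkilgen
  damkilgen (rule 1 does not apply)
  damkilgen → damhilgen   [unconditioned shift]
  damhilgen → damhilgin   [pre-nasal raising]
  giving Serevan damhilgin.
Rilenu: *damkilgen > demkilgen > zemkilgen  (by vowel merger, unconditioned shift)
No other proto-form is consistent with every reflex, so the reconstruction is *damkilgen.

*damkilgen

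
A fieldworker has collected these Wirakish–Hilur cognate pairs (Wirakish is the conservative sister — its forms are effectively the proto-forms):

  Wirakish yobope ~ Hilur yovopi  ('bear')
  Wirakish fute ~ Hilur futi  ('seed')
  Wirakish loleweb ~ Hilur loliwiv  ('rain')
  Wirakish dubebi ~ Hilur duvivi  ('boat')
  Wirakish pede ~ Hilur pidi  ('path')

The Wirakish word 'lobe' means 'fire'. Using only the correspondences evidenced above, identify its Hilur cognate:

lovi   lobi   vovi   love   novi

lovi

dubebi ~ duvivi — Wirakish b corresponds to Hilur v between vowels (before a front vowel).
yobope ~ yovopi, fute ~ futi — Wirakish e corresponds to Hilur i word-finally.
Applying these to Wirakish 'lobe':
  lobe → love   (b→v between vowels (before a front vowel))
  love → lovi   (e→i word-finally)
So the Hilur cognate is 'lovi'.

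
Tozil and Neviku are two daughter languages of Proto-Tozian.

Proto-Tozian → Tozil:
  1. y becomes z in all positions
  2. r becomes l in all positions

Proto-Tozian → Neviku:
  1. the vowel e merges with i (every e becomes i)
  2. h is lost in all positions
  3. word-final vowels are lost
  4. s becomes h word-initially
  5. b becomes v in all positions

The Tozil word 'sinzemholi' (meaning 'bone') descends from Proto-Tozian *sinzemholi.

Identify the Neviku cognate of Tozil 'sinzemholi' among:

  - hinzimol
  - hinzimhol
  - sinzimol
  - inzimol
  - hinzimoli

Neviku: start from *sinzemholi.
  rule 1 (vowel merger): sinzemholi → sinzimholi
  rule 2 (h-loss): sinzimholi → sinzimoli
  rule 3 (apocope): sinzimoli → sinzimol
  rule 4 (debuccalisation): sinzimol → hinzimol
  rule 5: no change — hinzimol
  ⇒ Neviku hinzimol

hinzimol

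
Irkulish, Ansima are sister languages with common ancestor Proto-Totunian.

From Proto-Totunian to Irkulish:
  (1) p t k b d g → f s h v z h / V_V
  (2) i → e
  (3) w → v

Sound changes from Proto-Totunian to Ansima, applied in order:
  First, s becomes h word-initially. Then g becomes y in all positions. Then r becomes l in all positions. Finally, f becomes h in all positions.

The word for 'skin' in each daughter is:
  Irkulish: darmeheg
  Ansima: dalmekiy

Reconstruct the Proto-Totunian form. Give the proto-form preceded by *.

*darmekig

Position 8: Irkulish has g, Ansima has y. Irkulish preserves g here (none of its changes turn any other segment into g), so the proto-segment is *g.
Position 3: Irkulish has r, Ansima has l. Irkulish preserves r here (none of its changes turn any other segment into r), so the proto-segment is *r.
This points to *darmekig. Verify forward in each daughter:
Irkulish: *darmekig > darmehig > darmeheg  (by intervocalic lenition, vowel merger)
Ansima: *darmekig > darmekiy > dalmekiy  (by unconditioned shift, unconditioned shift)
Only *darmekig yields all of Irkulish darmeheg, Ansima dalmekiy.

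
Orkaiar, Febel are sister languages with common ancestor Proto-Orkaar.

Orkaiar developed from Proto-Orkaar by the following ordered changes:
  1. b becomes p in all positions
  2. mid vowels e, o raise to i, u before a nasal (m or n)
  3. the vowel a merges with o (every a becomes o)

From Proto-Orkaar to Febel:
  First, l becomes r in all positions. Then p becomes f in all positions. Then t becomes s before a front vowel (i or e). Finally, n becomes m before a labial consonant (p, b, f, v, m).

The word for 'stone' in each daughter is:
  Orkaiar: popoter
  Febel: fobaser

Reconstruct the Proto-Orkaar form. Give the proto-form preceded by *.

Position 5: Orkaiar has t, Febel has s. Orkaiar preserves t here (none of its changes turn any other segment into t), so the proto-segment is *t.
Position 3: Orkaiar has p, Febel has b. Febel preserves b here (none of its changes turn any other segment into b), so the proto-segment is *b.
Position 1: Orkaiar has p, Febel has f. Taking the neighbouring segments as reconstructed: Orkaiar p could go back to *p or *b; Febel f could go back to *p or *f — the one source consistent with every daughter is *p.
This points to *pobater. Verify forward in each daughter:
Orkaiar: *pobater > popater > popoter  (by unconditioned shift, vowel merger)
Febel: *pobater
  pobater (rule 1 does not apply)
  pobater → fobater   [unconditioned shift]
  fobater → fobaser   [palatalisation]
  fobaser (rule 4 does not apply)
  giving Febel fobaser.
*pobater is the unique common source.

*pobater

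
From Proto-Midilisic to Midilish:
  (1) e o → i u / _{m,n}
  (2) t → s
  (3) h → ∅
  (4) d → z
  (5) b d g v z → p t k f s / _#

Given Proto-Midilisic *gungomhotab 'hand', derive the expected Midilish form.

gungumosap

Midilish: *gungomhotab > gungumhotab > gungumhosab > gungumosab > gungumosap  (by pre-nasal raising, unconditioned shift, h-loss, final devoicing)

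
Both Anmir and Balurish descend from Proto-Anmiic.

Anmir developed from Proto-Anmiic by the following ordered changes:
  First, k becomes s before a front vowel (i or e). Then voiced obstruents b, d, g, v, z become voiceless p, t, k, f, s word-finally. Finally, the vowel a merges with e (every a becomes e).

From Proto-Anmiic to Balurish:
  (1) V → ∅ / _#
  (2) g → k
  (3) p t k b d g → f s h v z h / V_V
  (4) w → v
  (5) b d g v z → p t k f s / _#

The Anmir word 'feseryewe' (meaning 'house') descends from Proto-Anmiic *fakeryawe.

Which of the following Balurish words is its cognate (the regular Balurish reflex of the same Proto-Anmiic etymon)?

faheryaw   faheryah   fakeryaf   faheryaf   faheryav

faheryaf

Balurish: *fakeryawe
  fakeryawe → fakeryaw   [apocope]
  fakeryaw (rule 2 does not apply)
  fakeryaw → faheryaw   [intervocalic lenition]
  faheryaw → faheryav   [unconditioned shift]
  faheryav → faheryaf   [final devoicing]
  giving Balurish faheryaf.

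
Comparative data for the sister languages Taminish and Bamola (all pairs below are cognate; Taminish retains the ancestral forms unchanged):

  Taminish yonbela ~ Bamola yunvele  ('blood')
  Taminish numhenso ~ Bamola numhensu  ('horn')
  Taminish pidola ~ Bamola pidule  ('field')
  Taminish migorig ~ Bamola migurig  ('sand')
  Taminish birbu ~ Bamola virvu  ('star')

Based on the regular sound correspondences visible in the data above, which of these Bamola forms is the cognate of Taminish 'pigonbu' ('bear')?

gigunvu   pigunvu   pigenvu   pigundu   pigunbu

pigunvu

yonbela ~ yunvele — Taminish o corresponds to Bamola u after a consonant, before a nasal.
birbu ~ virvu — Taminish b corresponds to Bamola v after a consonant, before a back vowel.
Applying these to Taminish 'pigonbu':
  pigonbu → pigunbu   (o→u after a consonant, before a nasal)
  pigunbu → pigunvu   (b→v after a consonant, before a back vowel)
So the Bamola cognate is 'pigunvu'.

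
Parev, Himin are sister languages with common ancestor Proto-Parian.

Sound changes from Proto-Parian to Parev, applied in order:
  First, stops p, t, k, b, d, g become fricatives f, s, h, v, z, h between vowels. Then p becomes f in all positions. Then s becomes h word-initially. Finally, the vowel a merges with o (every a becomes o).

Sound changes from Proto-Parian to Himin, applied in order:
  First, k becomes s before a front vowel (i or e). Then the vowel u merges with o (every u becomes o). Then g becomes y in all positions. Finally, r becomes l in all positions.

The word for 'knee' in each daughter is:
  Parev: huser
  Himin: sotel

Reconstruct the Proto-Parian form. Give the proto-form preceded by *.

Position 3: Parev has s, Himin has t. Himin preserves t here (none of its changes turn any other segment into t), so the proto-segment is *t.
Position 1: Parev has h, Himin has s. Taking the neighbouring segments as reconstructed: Parev h could go back to *s or *h; Himin s can only go back to *s — the one source consistent with every daughter is *s.
Position 2: Parev has u, Himin has o. Parev preserves u here (none of its changes turn any other segment into u), so the proto-segment is *u.
Continuing position by position gives *suter; check it forward:
Parev: *suter
  suter → suser   [intervocalic lenition]
  suser (rule 2 does not apply)
  suser → huser   [debuccalisation]
  huser (rule 4 does not apply)
  giving Parev huser.
Himin: *suter > soter > sotel  (by vowel merger, unconditioned shift)
Only *suter yields all of Parev huser, Himin sotel.

*suter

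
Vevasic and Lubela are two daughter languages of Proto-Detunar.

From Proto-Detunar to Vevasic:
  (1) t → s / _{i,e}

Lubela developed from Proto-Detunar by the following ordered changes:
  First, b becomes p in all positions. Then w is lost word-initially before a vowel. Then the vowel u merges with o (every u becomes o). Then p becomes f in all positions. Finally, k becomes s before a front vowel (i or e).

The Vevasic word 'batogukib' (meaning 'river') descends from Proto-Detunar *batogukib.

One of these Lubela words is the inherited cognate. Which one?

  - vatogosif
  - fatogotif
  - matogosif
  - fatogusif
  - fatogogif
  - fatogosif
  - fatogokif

Lubela: start from *batogukib.
  rule 1 (unconditioned shift): batogukib → patogukip
  rule 2: no change — patogukip
  rule 3 (vowel merger): patogukip → patogokip
  rule 4 (unconditioned shift): patogokip → fatogokif
  rule 5 (palatalisation): fatogokif → fatogosif
  ⇒ Lubela fatogosif
Only 'fatogosif' matches the regular Lubela development of *batogukib.

fatogosif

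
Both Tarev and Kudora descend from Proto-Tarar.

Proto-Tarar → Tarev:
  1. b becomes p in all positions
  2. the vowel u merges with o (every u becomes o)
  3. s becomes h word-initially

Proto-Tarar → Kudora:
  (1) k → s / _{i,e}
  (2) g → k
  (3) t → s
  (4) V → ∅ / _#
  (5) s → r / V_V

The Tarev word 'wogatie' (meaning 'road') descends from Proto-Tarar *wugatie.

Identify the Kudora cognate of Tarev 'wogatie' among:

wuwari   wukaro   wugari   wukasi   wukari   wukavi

Kudora: start from *wugatie.
  rule 1: no change — wugatie
  rule 2 (unconditioned shift): wugatie → wukatie
  rule 3 (unconditioned shift): wukatie → wukasie
  rule 4 (apocope): wukasie → wukasi
  rule 5 (rhotacism): wukasi → wukari
  ⇒ Kudora wukari
Among the options, 'wukari' alone shows every Kudora change applied in order.

wukari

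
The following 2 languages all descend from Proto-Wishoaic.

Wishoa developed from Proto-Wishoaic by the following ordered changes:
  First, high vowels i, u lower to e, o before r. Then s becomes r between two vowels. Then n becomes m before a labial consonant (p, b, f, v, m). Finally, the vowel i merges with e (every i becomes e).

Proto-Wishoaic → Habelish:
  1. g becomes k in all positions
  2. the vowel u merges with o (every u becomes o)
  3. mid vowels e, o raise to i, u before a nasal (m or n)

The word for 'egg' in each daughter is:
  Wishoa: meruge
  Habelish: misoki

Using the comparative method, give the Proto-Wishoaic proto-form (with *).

*misugi

Position 4: Wishoa has u, Habelish has o. Wishoa preserves u here (none of its changes turn any other segment into u), so the proto-segment is *u.
Position 2: Wishoa has e, Habelish has i. Taking the neighbouring segments as reconstructed: Wishoa e could go back to *e or *i; Habelish i can only go back to *i — the one source consistent with every daughter is *i.
Position 5: Wishoa has g, Habelish has k. Wishoa preserves g here (none of its changes turn any other segment into g), so the proto-segment is *g.
Continuing position by position gives *misugi; check it forward:
Wishoa: *misugi > mirugi > meruge  (by rhotacism, vowel merger)
Habelish: *misugi
  misugi → misuki   [unconditioned shift]
  misuki → misoki   [vowel merger]
  misoki (rule 3 does not apply)
  giving Habelish misoki.
No other proto-form is consistent with every reflex, so the reconstruction is *misugi.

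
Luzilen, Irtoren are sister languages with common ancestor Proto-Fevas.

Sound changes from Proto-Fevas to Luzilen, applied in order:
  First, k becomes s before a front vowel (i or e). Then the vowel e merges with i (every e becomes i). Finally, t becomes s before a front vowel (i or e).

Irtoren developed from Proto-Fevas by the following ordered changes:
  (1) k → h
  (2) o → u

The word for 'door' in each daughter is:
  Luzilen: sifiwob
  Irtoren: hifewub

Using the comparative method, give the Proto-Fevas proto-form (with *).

Position 6: Luzilen has o, Irtoren has u. Luzilen preserves o here (none of its changes turn any other segment into o), so the proto-segment is *o.
Position 4: Luzilen has i, Irtoren has e. Irtoren preserves e here (none of its changes turn any other segment into e), so the proto-segment is *e.
Position 1: Luzilen has s, Irtoren has h. Taking the neighbouring segments as reconstructed: Luzilen s could go back to *t or *k or *s; Irtoren h could go back to *k or *h — the one source consistent with every daughter is *k.
The remaining positions agree across the daughters. Check the candidate against every language:
Luzilen: start from *kifewob.
  rule 1 (palatalisation): kifewob → sifewob
  rule 2 (vowel merger): sifewob → sifiwob
  rule 3: no change — sifiwob
  ⇒ Luzilen sifiwob
Irtoren: start from *kifewob.
  rule 1 (unconditioned shift): kifewob → hifewob
  rule 2 (vowel merger): hifewob → hifewub
  ⇒ Irtoren hifewub
*kifewob is the unique common source.

*kifewob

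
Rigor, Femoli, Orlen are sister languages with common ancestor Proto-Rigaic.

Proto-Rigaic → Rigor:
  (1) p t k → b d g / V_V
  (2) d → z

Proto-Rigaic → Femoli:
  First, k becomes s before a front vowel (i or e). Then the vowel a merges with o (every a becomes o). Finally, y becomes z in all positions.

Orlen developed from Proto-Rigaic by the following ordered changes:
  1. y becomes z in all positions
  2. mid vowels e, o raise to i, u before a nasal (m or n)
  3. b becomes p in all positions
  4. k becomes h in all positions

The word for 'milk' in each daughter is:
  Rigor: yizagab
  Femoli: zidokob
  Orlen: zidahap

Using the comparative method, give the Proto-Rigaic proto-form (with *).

Position 5: Rigor has g, Femoli has k, Orlen has h. Femoli preserves k here (none of its changes turn any other segment into k), so the proto-segment is *k.
Position 3: Rigor has z, Femoli has d, Orlen has d. Femoli preserves d here (none of its changes turn any other segment into d), so the proto-segment is *d.
Position 1: Rigor has y, Femoli has z, Orlen has z. Rigor preserves y here (none of its changes turn any other segment into y), so the proto-segment is *y.
Verify the candidate proto-form against each daughter:
Rigor: start from *yidakab.
  rule 1 (intervocalic voicing): yidakab → yidagab
  rule 2 (unconditioned shift): yidagab → yizagab
  ⇒ Rigor yizagab
Femoli: *yidakab > yidokob > zidokob  (by vowel merger, unconditioned shift)
Orlen: start from *yidakab.
  rule 1 (unconditioned shift): yidakab → zidakab
  rule 2: no change — zidakab
  rule 3 (unconditioned shift): zidakab → zidakap
  rule 4 (unconditioned shift): zidakap → zidahap
  ⇒ Orlen zidahap
Only *yidakab yields all of Rigor yizagab, Femoli zidokob, Orlen zidahap.

*yidakab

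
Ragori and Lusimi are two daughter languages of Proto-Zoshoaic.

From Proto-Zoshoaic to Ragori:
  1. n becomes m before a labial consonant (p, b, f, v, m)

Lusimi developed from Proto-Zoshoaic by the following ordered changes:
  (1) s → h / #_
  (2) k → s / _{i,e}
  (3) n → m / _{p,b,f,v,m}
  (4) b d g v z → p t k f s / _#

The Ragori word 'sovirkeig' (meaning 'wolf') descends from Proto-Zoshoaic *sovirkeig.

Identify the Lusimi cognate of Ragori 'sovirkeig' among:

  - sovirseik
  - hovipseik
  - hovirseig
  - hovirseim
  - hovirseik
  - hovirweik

hovirseik

Lusimi: *sovirkeig
  sovirkeig → hovirkeig   [debuccalisation]
  hovirkeig → hovirseig   [palatalisation]
  hovirseig (rule 3 does not apply)
  hovirseig → hovirseik   [final devoicing]
  giving Lusimi hovirseik.
Among the options, 'hovirseik' alone shows every Lusimi change applied in order.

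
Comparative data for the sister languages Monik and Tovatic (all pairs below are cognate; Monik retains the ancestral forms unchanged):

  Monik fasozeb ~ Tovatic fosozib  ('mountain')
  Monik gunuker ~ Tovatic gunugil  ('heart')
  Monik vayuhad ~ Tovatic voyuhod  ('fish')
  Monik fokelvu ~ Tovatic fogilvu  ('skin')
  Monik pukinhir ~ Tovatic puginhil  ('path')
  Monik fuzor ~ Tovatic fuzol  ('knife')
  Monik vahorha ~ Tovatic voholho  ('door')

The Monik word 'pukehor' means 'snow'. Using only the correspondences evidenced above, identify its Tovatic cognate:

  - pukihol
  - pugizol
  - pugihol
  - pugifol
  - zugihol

pugihol

gunuker ~ gunugil, fokelvu ~ fogilvu — Monik k corresponds to Tovatic g between vowels (before a front vowel).
fokelvu ~ fogilvu — Monik e corresponds to Tovatic i after a consonant, before a consonant other than r, m, n, p, b, f, v.
gunuker ~ gunugil, pukinhir ~ puginhil — Monik r corresponds to Tovatic l word-finally.
Applying these to Monik 'pukehor':
  pukehor → pugehor   (k→g between vowels (before a front vowel))
  pugehor → pugihor   (e→i after a consonant, before a consonant other than r, m, n, p, b, f, v)
  pugihor → pugihol   (r→l word-finally)
So the Tovatic cognate is 'pugihol'.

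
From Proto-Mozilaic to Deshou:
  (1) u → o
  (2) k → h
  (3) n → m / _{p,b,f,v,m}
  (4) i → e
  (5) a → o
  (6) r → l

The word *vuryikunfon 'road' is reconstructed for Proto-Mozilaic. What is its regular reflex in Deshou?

volyehomfon

Deshou: start from *vuryikunfon.
  rule 1 (vowel merger): vuryikunfon → voryikonfon
  rule 2 (unconditioned shift): voryikonfon → voryihonfon
  rule 3 (nasal place assimilation): voryihonfon → voryihomfon
  rule 4 (vowel merger): voryihomfon → voryehomfon
  rule 5: no change — voryehomfon
  rule 6 (unconditioned shift): voryehomfon → volyehomfon
  ⇒ Deshou volyehomfon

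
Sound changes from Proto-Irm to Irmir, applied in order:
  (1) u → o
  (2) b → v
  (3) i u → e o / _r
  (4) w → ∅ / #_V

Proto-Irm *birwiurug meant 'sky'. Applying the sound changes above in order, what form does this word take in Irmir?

Irmir: *birwiurug > birwiorog > virwiorog > verwiorog  (by vowel merger, unconditioned shift, pre-rhotic lowering)

verwiorog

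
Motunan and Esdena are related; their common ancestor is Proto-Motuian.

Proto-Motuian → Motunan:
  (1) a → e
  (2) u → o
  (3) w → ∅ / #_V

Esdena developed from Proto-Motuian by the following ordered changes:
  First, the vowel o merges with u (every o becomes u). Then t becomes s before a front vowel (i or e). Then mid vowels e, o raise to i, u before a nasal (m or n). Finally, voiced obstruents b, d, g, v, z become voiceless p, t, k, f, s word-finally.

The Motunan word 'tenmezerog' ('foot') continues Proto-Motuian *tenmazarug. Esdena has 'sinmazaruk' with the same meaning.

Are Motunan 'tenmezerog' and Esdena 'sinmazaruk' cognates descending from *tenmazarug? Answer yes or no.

yes

Derive the expected Esdena reflex of *tenmazarug:
Esdena: *tenmazarug > senmazarug > sinmazarug > sinmazaruk  (by palatalisation, pre-nasal raising, final devoicing)
Esdena 'sinmazaruk' matches the regular reflex exactly, so the pair is cognate.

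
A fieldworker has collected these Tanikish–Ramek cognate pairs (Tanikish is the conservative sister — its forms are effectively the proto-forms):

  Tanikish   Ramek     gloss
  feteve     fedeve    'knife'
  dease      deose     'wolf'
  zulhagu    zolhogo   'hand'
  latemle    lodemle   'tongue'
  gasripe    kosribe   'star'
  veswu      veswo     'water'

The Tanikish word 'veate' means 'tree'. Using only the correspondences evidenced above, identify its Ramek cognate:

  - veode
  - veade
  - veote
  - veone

dease ~ deose — Tanikish a corresponds to Ramek o after a vowel, before a consonant other than r, m, n, p, b, f, v.
feteve ~ fedeve, latemle ~ lodemle — Tanikish t corresponds to Ramek d between vowels (before a front vowel).
Applying these to Tanikish 'veate':
  veate → veote   (a→o after a vowel, before a consonant other than r, m, n, p, b, f, v)
  veote → veode   (t→d between vowels (before a front vowel))
So the Ramek cognate is 'veode'.

veode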